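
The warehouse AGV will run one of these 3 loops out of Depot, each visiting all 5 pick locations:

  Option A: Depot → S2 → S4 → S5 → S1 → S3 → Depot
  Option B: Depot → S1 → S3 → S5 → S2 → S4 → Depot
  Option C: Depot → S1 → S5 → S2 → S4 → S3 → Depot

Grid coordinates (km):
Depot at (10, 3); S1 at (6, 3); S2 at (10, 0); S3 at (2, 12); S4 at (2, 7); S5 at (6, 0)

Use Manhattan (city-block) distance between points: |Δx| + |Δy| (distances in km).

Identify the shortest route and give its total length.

Option A: 3 + 15 + 11 + 3 + 13 + 17 = 62
Option B: 4 + 13 + 16 + 4 + 15 + 12 = 64
Option C: 4 + 3 + 4 + 15 + 5 + 17 = 48

Shortest is Option C, total 48 km.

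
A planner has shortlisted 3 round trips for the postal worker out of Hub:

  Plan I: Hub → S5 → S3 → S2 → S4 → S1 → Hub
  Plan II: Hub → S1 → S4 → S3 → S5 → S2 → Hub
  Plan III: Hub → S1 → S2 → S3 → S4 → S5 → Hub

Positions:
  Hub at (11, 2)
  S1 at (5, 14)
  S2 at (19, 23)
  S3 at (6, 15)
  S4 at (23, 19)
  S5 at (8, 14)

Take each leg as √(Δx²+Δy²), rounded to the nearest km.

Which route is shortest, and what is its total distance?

Shortest is Plan I, total 67 km.

Plan I: 12 + 2 + 15 + 6 + 19 + 13 = 67
Plan II: 13 + 19 + 17 + 2 + 14 + 22 = 87
Plan III: 13 + 17 + 15 + 17 + 16 + 12 = 90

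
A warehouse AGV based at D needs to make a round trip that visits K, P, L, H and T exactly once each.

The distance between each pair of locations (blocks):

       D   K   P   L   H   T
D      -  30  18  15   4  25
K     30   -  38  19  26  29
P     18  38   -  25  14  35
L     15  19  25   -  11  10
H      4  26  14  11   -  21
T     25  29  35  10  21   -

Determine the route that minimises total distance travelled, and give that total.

Minimum total distance: 110 blocks.

With 5 stops there are 5!/2 = 60 distinct round trips (a route and its reverse cost the same).
D→K→P→L→H→T→D: 30+38+25+11+21+25 = 150
D→K→P→L→T→H→D: 30+38+25+10+21+4 = 128
D→K→P→H→L→T→D: 30+38+14+11+10+25 = 128
D→K→P→H→T→L→D: 30+38+14+21+10+15 = 128
D→K→P→T→L→H→D: 30+38+35+10+11+4 = 128
D→K→P→T→H→L→D: 30+38+35+21+11+15 = 150
D→K→L→P→H→T→D: 30+19+25+14+21+25 = 134
D→K→L→P→T→H→D: 30+19+25+35+21+4 = 134
D→K→L→H→P→T→D: 30+19+11+14+35+25 = 134
D→K→L→H→T→P→D: 30+19+11+21+35+18 = 134
D→K→L→T→P→H→D: 30+19+10+35+14+4 = 112
D→K→L→T→H→P→D: 30+19+10+21+14+18 = 112
D→K→H→P→L→T→D: 30+26+14+25+10+25 = 130
D→K→H→P→T→L→D: 30+26+14+35+10+15 = 130
… (46 more)
D→P→K→L→T→H→D: 18+38+19+10+21+4 = 110  ← best
The minimum is 110.
One optimal route: D → P → K → L → T → H → D (or its reverse).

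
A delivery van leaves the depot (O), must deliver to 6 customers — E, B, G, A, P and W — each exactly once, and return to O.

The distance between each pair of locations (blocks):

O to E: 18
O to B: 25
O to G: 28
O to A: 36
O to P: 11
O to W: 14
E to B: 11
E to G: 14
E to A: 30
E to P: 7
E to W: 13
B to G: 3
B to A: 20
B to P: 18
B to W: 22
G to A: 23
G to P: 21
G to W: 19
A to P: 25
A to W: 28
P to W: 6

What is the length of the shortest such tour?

Minimum total distance: 97 blocks.

O→E→B→G→A→P→W→O: 18+11+3+23+25+6+14 = 100
O→E→B→G→A→W→P→O: 18+11+3+23+28+6+11 = 100
O→E→B→G→P→A→W→O: 18+11+3+21+25+28+14 = 120
O→E→B→G→P→W→A→O: 18+11+3+21+6+28+36 = 123
O→E→B→G→W→A→P→O: 18+11+3+19+28+25+11 = 115
O→E→B→G→W→P→A→O: 18+11+3+19+6+25+36 = 118
O→E→B→A→G→P→W→O: 18+11+20+23+21+6+14 = 113
O→E→B→A→G→W→P→O: 18+11+20+23+19+6+11 = 108
… (352 more)
O→P→E→B→G→A→W→O: 11+7+11+3+23+28+14 = 97  ← best
The minimum is 97.
One optimal route: O → P → E → B → G → A → W → O (or its reverse).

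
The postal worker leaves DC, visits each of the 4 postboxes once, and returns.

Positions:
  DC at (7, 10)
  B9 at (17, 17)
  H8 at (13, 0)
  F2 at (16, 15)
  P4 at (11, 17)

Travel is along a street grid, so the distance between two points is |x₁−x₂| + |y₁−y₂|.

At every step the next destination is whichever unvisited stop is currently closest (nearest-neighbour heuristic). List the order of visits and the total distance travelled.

At DC the remaining stops are P4 11, F2 14, H8 16, B9 17; go to P4.
At P4 the remaining stops are B9 6, F2 7, H8 19; go to B9.
At B9 the remaining stops are F2 3, H8 21; go to F2.
At F2 the remaining stops are H8 18; go to H8.
Return H8→DC: 16.
Total = 11 + 6 + 3 + 18 + 16 = 54.

Nearest-neighbour total = 54; route DC → P4 → B9 → F2 → H8 → DC.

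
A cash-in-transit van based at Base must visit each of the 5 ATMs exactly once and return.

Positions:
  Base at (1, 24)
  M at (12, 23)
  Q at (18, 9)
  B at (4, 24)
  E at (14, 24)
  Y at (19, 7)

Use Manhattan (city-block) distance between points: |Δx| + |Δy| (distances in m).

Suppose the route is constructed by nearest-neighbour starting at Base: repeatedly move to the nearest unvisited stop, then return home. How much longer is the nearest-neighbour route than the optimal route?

From Base: B=3, M=12, E=13, Q=32, Y=35 → choose B (3).
From B: M=9, E=10, Q=29, Y=32 → choose M (9).
From M: E=3, Q=20, Y=23 → choose E (3).
From E: Q=19, Y=22 → choose Q (19).
From Q: Y=3 → choose Y (3).
NN route Base → B → M → E → Q → Y → Base costs 72.
Optimal: Base → M → Q → Y → E → B → Base costs 70 (by enumerating all 60 distinct tours).
Excess = 72 − 70 = 2.

The nearest-neighbour route is 2 m longer than optimal.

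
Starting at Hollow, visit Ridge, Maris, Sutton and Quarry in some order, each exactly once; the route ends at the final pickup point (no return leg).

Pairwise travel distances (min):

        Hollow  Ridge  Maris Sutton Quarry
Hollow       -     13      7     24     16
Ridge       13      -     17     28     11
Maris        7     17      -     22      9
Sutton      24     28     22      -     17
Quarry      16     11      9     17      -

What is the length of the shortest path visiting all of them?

There are 4! = 24 possible orderings.
Hollow - Ridge - Maris - Sutton - Quarry: 13+17+22+17 = 69
Hollow - Ridge - Maris - Quarry - Sutton: 13+17+9+17 = 56
Hollow - Ridge - Sutton - Maris - Quarry: 13+28+22+9 = 72
Hollow - Ridge - Sutton - Quarry - Maris: 13+28+17+9 = 67
Hollow - Ridge - Quarry - Maris - Sutton: 13+11+9+22 = 55
Hollow - Ridge - Quarry - Sutton - Maris: 13+11+17+22 = 63
Hollow - Maris - Ridge - Sutton - Quarry: 7+17+28+17 = 69
Hollow - Maris - Ridge - Quarry - Sutton: 7+17+11+17 = 52
Hollow - Maris - Sutton - Ridge - Quarry: 7+22+28+11 = 68
Hollow - Maris - Sutton - Quarry - Ridge: 7+22+17+11 = 57
Hollow - Maris - Quarry - Ridge - Sutton: 7+9+11+28 = 55
Hollow - Maris - Quarry - Sutton - Ridge: 7+9+17+28 = 61
Hollow - Sutton - Ridge - Maris - Quarry: 24+28+17+9 = 78
Hollow - Sutton - Ridge - Quarry - Maris: 24+28+11+9 = 72
… (10 more)
The minimum is 52.
One shortest path: Hollow → Maris → Ridge → Quarry → Sutton.

Minimum one-way distance = 52 min.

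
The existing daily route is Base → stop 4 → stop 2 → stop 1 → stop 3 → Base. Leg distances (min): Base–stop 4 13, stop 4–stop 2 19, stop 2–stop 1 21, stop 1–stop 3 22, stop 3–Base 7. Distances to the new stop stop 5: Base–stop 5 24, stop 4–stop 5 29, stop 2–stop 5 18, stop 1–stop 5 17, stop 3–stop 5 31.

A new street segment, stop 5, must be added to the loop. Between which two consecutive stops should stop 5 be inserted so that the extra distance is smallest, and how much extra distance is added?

Minimum extra distance: 14 min, inserting stop 5 between stop 2 and stop 1.

Insertion cost between consecutive stops i–j is d(i,stop 5) + d(stop 5,j) − d(i,j):
  between Base and stop 4: 24 + 29 − 13 = 40
  between stop 4 and stop 2: 29 + 18 − 19 = 28
  between stop 2 and stop 1: 18 + 17 − 21 = 14
  between stop 1 and stop 3: 17 + 31 − 22 = 26
  between stop 3 and Base: 31 + 24 − 7 = 48
Cheapest insertion is between stop 2 and stop 1, adding 14.
New total = 82 + 14 = 96.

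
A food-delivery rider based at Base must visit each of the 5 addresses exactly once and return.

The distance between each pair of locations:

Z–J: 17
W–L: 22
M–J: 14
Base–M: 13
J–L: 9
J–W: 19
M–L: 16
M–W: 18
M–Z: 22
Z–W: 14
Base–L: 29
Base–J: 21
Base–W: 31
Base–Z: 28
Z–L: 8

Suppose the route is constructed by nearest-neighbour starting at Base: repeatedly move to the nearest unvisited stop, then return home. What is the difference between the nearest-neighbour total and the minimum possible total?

Excess over optimum: 6.

Base: M=13, J=21, Z=28, L=29, W=31 ⇒ M
M: J=14, L=16, W=18, Z=22 ⇒ J
J: L=9, Z=17, W=19 ⇒ L
L: Z=8, W=22 ⇒ Z
Z: W=14 ⇒ W
NN route Base → M → J → L → Z → W → Base costs 89.
Optimal: Base → M → W → Z → L → J → Base costs 83 (by enumerating all 60 distinct tours).
Excess = 89 − 83 = 6.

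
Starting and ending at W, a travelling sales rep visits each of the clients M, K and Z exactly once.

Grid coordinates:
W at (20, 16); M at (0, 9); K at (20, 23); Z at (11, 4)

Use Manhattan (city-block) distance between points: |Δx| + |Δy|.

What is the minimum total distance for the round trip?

W - M - K - Z - W: 27+34+28+21 = 110
W - M - Z - K - W: 27+16+28+7 = 78
W - K - M - Z - W: 7+34+16+21 = 78
The minimum is 78.
One optimal route: W → M → Z → K → W (or its reverse).

Shortest round trip = 78.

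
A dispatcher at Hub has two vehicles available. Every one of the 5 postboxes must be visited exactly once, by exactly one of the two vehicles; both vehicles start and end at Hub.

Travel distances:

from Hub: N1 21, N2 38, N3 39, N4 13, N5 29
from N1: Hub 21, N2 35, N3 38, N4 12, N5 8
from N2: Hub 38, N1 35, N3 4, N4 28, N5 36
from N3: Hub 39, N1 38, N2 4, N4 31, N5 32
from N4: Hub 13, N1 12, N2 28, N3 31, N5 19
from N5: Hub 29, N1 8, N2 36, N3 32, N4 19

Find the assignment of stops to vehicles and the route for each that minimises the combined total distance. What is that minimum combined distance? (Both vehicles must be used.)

129 — the smallest possible combined total.

There are 2^4 − 1 = 15 ways to divide the 5 stops into two non-empty groups. For each, the best each vehicle can do is its own shortest tour through its group:
  {N1} + {N2, N3, N4, N5}: 42 + 106 = 148
  {N2} + {N1, N3, N4, N5}: 76 + 104 = 180
  {N1, N2} + {N3, N4, N5}: 94 + 103 = 197
  {N3} + {N1, N2, N4, N5}: 78 + 106 = 184
  {N1, N3} + {N2, N4, N5}: 98 + 106 = 204
  {N2, N3} + {N1, N4, N5}: 81 + 61 = 142
  … (15 splits in total)
  {N4} + {N1, N2, N3, N5}: 26 + 103 = 129  ← best
Best: vehicle 1 Hub → N4 → Hub = 26; vehicle 2 Hub → N1 → N5 → N3 → N2 → Hub = 103; combined 129.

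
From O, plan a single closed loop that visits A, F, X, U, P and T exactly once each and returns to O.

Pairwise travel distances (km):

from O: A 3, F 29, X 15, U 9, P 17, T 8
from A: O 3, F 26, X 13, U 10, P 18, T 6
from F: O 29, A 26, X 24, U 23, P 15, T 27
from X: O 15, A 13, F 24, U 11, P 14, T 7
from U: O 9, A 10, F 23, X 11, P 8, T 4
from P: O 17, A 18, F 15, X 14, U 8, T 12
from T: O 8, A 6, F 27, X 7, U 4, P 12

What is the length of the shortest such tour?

With 6 stops there are 6!/2 = 360 distinct round trips (a route and its reverse cost the same).
O - A - F - X - U - P - T - O: 3+26+24+11+8+12+8 = 92
O - A - F - X - U - T - P - O: 3+26+24+11+4+12+17 = 97
O - A - F - X - P - U - T - O: 3+26+24+14+8+4+8 = 87
O - A - F - X - P - T - U - O: 3+26+24+14+12+4+9 = 92
O - A - F - X - T - U - P - O: 3+26+24+7+4+8+17 = 89
O - A - F - X - T - P - U - O: 3+26+24+7+12+8+9 = 89
O - A - F - U - X - P - T - O: 3+26+23+11+14+12+8 = 97
O - A - F - U - X - T - P - O: 3+26+23+11+7+12+17 = 99
… (352 more)
O - A - T - X - F - P - U - O: 3+6+7+24+15+8+9 = 72  ← best
The minimum is 72.
One optimal route: O → A → T → X → F → P → U → O (or its reverse).

72 km — the shortest possible round trip.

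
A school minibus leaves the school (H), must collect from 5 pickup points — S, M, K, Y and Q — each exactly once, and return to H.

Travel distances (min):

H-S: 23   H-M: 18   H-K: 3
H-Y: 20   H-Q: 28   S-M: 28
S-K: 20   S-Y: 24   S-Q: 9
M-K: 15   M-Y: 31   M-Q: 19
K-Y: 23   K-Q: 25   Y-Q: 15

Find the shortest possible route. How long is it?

90 min — the shortest possible round trip.

With 5 stops there are 5!/2 = 60 distinct round trips (a route and its reverse cost the same).
H→S→M→K→Y→Q→H: 23+28+15+23+15+28 = 132
H→S→M→K→Q→Y→H: 23+28+15+25+15+20 = 126
H→S→M→Y→K→Q→H: 23+28+31+23+25+28 = 158
H→S→M→Y→Q→K→H: 23+28+31+15+25+3 = 125
H→S→M→Q→K→Y→H: 23+28+19+25+23+20 = 138
H→S→M→Q→Y→K→H: 23+28+19+15+23+3 = 111
H→S→K→M→Y→Q→H: 23+20+15+31+15+28 = 132
H→S→K→M→Q→Y→H: 23+20+15+19+15+20 = 112
H→S→K→Y→M→Q→H: 23+20+23+31+19+28 = 144
H→S→K→Y→Q→M→H: 23+20+23+15+19+18 = 118
H→S→K→Q→M→Y→H: 23+20+25+19+31+20 = 138
H→S→K→Q→Y→M→H: 23+20+25+15+31+18 = 132
H→S→Y→M→K→Q→H: 23+24+31+15+25+28 = 146
H→S→Y→M→Q→K→H: 23+24+31+19+25+3 = 125
… (46 more)
H→K→M→S→Q→Y→H: 3+15+28+9+15+20 = 90  ← best
The minimum is 90.
One optimal route: H → K → M → S → Q → Y → H (or its reverse).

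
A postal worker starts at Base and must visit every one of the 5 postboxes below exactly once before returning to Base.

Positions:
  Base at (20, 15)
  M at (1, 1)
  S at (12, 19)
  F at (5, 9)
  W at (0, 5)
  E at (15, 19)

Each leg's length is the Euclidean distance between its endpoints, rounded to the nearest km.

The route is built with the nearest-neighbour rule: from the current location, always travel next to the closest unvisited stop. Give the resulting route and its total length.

At Base the remaining stops are E 6, S 9, F 16, W 22, M 24; go to E.
At E the remaining stops are S 3, F 14, W 21, M 23; go to S.
At S the remaining stops are F 12, W 18, M 21; go to F.
At F the remaining stops are W 6, M 9; go to W.
At W the remaining stops are M 4; go to M.
Return M→Base: 24.
Total = 6 + 3 + 12 + 6 + 4 + 24 = 55.

Nearest-neighbour total = 55 km; route Base → E → S → F → W → M → Base.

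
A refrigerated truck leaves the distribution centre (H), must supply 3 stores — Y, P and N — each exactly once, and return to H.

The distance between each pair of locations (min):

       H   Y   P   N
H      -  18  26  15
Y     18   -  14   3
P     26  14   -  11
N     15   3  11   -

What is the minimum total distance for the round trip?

There are 3 distinct closed tours to check (reversals are equivalent).
H-Y-P-N-H: 18+14+11+15 = 58
H-Y-N-P-H: 18+3+11+26 = 58
H-P-Y-N-H: 26+14+3+15 = 58
The minimum is 58.
One optimal route: H → Y → P → N → H (or its reverse).

58 min — the shortest possible round trip.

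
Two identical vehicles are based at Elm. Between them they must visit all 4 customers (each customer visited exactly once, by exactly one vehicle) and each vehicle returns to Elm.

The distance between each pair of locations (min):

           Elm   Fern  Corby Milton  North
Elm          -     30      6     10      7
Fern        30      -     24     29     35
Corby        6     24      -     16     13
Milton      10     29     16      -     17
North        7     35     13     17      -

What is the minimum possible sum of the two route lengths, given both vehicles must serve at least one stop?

Check every non-empty split of the stops between the two vehicles; for each half take its own optimal tour:
  {Fern} + {Corby, Milton, North}: 60 + 46 = 106
  {Corby} + {Fern, Milton, North}: 12 + 81 = 93
  {Fern, Corby} + {Milton, North}: 60 + 34 = 94
  {Milton} + {Fern, Corby, North}: 20 + 72 = 92
  {Fern, Milton} + {Corby, North}: 69 + 26 = 95
  {Corby, Milton} + {Fern, North}: 32 + 72 = 104
  … (7 splits in total)
  {Fern, Corby, Milton} + {North}: 69 + 14 = 83  ← best
Best: vehicle 1 Elm → Corby → Fern → Milton → Elm = 69; vehicle 2 Elm → North → Elm = 14; combined 83.

Minimum combined distance: 83 min.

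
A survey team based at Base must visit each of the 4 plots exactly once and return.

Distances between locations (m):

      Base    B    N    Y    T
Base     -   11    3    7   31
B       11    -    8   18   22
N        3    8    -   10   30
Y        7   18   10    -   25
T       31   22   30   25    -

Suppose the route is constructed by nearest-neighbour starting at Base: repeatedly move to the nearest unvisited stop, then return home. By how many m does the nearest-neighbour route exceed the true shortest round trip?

From Base: N=3, Y=7, B=11, T=31 → choose N (3).
From N: B=8, Y=10, T=30 → choose B (8).
From B: Y=18, T=22 → choose Y (18).
From Y: T=25 → choose T (25).
NN route Base → N → B → Y → T → Base costs 85.
Optimal: Base → N → B → T → Y → Base costs 65 (by enumerating all 12 distinct tours).
Excess = 85 − 65 = 20.

20 m longer than the optimal tour.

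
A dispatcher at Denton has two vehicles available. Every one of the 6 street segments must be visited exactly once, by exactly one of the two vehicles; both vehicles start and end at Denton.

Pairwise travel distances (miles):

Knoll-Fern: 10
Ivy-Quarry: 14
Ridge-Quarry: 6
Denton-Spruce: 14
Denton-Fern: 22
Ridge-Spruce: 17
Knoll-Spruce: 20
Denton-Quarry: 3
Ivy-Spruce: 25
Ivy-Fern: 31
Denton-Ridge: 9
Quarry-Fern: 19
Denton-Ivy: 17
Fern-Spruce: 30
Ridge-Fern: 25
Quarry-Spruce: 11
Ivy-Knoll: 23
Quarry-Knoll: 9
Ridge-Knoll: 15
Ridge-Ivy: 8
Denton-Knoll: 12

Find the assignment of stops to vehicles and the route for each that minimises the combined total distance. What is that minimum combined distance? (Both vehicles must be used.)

There are 2^5 − 1 = 31 ways to divide the 6 stops into two non-empty groups. For each, the best each vehicle can do is its own shortest tour through its group:
  {Ridge} + {Ivy, Quarry, Knoll, Fern, Spruce}: 18 + 92 = 110
  {Ivy} + {Ridge, Quarry, Knoll, Fern, Spruce}: 34 + 78 = 112
  {Ridge, Ivy} + {Quarry, Knoll, Fern, Spruce}: 34 + 66 = 100
  {Quarry} + {Ridge, Ivy, Knoll, Fern, Spruce}: 6 + 92 = 98
  {Ridge, Quarry} + {Ivy, Knoll, Fern, Spruce}: 18 + 92 = 110
  {Ivy, Quarry} + {Ridge, Knoll, Fern, Spruce}: 34 + 78 = 112
  … (31 splits in total)
Best: vehicle 1 Denton → Quarry → Denton = 6; vehicle 2 Denton → Ridge → Ivy → Fern → Knoll → Spruce → Denton = 92; combined 98.

98 miles — the smallest possible combined total.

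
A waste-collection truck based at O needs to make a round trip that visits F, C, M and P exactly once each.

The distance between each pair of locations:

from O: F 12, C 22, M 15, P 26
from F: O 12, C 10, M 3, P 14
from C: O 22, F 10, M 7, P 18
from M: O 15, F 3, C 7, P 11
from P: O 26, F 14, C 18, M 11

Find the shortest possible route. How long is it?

Minimum total distance: 66.

There are 12 distinct closed tours to check (reversals are equivalent).
O - F - C - M - P - O: 12+10+7+11+26 = 66
O - F - C - P - M - O: 12+10+18+11+15 = 66
O - F - M - C - P - O: 12+3+7+18+26 = 66
O - F - M - P - C - O: 12+3+11+18+22 = 66
O - F - P - C - M - O: 12+14+18+7+15 = 66
O - F - P - M - C - O: 12+14+11+7+22 = 66
O - C - F - M - P - O: 22+10+3+11+26 = 72
O - C - F - P - M - O: 22+10+14+11+15 = 72
O - C - M - F - P - O: 22+7+3+14+26 = 72
O - C - P - F - M - O: 22+18+14+3+15 = 72
O - M - F - C - P - O: 15+3+10+18+26 = 72
O - M - C - F - P - O: 15+7+10+14+26 = 72
The minimum is 66.
One optimal route: O → F → C → M → P → O (or its reverse).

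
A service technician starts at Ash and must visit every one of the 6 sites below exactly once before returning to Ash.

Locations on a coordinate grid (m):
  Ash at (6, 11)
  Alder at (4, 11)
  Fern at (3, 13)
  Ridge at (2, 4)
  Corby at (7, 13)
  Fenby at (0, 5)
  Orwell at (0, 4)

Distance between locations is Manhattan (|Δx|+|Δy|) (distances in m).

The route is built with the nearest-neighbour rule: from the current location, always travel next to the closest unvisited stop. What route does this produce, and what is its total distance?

Nearest-neighbour total = 38 m; route Ash → Alder → Fern → Corby → Ridge → Orwell → Fenby → Ash.

From Ash: distances to unvisited — Alder=2, Corby=3, Fern=5, Ridge=11, Fenby=12, Orwell=13. Nearest is Alder (2).
From Alder: distances to unvisited — Fern=3, Corby=5, Ridge=9, Fenby=10, Orwell=11. Nearest is Fern (3).
From Fern: distances to unvisited — Corby=4, Ridge=10, Fenby=11, Orwell=12. Nearest is Corby (4).
From Corby: distances to unvisited — Ridge=14, Fenby=15, Orwell=16. Nearest is Ridge (14).
From Ridge: distances to unvisited — Orwell=2, Fenby=3. Nearest is Orwell (2).
From Orwell: distances to unvisited — Fenby=1. Nearest is Fenby (1).
Return Fenby→Ash: 12.
Total = 2 + 3 + 4 + 14 + 2 + 1 + 12 = 38.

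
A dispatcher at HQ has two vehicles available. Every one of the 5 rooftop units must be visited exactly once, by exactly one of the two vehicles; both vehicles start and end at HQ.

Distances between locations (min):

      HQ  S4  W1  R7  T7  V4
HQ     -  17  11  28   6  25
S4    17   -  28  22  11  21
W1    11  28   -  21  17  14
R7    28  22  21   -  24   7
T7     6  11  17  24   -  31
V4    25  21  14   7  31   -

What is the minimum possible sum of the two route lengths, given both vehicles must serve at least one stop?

There are 2^4 − 1 = 15 ways to divide the 5 stops into two non-empty groups. For each, the best each vehicle can do is its own shortest tour through its group:
  {S4} + {W1, R7, T7, V4}: 34 + 62 = 96
  {W1} + {S4, R7, T7, V4}: 22 + 71 = 93
  {S4, W1} + {R7, T7, V4}: 56 + 62 = 118
  {R7} + {S4, W1, T7, V4}: 56 + 63 = 119
  {S4, R7} + {W1, T7, V4}: 67 + 62 = 129
  {W1, R7} + {S4, T7, V4}: 60 + 63 = 123
  … (15 splits in total)
  {T7} + {S4, W1, R7, V4}: 12 + 71 = 83  ← best
Best: vehicle 1 HQ → T7 → HQ = 12; vehicle 2 HQ → S4 → R7 → V4 → W1 → HQ = 71; combined 83.

83 min — the smallest possible combined total.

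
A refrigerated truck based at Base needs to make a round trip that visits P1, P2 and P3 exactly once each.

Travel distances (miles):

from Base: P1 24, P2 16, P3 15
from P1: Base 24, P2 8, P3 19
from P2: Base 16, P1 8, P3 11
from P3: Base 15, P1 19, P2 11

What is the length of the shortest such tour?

Shortest round trip = 58 miles.

With 3 stops there are 3!/2 = 3 distinct round trips (a route and its reverse cost the same).
Base→P1→P2→P3→Base: 24+8+11+15 = 58
Base→P1→P3→P2→Base: 24+19+11+16 = 70
Base→P2→P1→P3→Base: 16+8+19+15 = 58
The minimum is 58.
One optimal route: Base → P1 → P2 → P3 → Base (or its reverse).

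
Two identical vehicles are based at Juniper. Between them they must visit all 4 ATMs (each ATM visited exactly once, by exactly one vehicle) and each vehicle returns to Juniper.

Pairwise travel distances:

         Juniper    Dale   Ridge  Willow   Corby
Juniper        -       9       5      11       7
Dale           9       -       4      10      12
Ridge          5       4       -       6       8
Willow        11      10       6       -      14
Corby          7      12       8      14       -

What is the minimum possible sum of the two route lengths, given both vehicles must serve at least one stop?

Check every non-empty split of the stops between the two vehicles; for each half take its own optimal tour:
  {Dale} + {Ridge, Willow, Corby}: 18 + 32 = 50
  {Ridge} + {Dale, Willow, Corby}: 10 + 40 = 50
  {Dale, Ridge} + {Willow, Corby}: 18 + 32 = 50
  {Willow} + {Dale, Ridge, Corby}: 22 + 28 = 50
  {Dale, Willow} + {Ridge, Corby}: 30 + 20 = 50
  {Ridge, Willow} + {Dale, Corby}: 22 + 28 = 50
  … (7 splits in total)
  {Dale, Ridge, Willow} + {Corby}: 30 + 14 = 44  ← best
Best: vehicle 1 Juniper → Dale → Ridge → Willow → Juniper = 30; vehicle 2 Juniper → Corby → Juniper = 14; combined 44.

Minimum combined distance: 44.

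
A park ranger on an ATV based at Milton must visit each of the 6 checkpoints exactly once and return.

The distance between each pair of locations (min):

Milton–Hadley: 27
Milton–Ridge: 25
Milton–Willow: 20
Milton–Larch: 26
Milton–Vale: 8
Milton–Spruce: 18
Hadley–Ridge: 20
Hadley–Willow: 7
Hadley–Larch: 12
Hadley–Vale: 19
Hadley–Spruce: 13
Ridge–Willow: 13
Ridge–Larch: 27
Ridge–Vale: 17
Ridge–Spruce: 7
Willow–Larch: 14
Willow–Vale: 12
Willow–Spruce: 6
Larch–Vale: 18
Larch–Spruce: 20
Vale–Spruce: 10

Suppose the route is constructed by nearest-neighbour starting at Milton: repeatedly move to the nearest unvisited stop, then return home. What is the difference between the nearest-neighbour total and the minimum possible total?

The nearest-neighbour route is 12 min longer than optimal.

From Milton: Vale=8, Spruce=18, Willow=20, Ridge=25, Larch=26, Hadley=27 → choose Vale (8).
From Vale: Spruce=10, Willow=12, Ridge=17, Larch=18, Hadley=19 → choose Spruce (10).
From Spruce: Willow=6, Ridge=7, Hadley=13, Larch=20 → choose Willow (6).
From Willow: Hadley=7, Ridge=13, Larch=14 → choose Hadley (7).
From Hadley: Larch=12, Ridge=20 → choose Larch (12).
From Larch: Ridge=27 → choose Ridge (27).
NN route Milton → Vale → Spruce → Willow → Hadley → Larch → Ridge → Milton costs 95.
Optimal: Milton → Ridge → Spruce → Willow → Hadley → Larch → Vale → Milton costs 83 (by enumerating all 360 distinct tours).
Excess = 95 − 83 = 12.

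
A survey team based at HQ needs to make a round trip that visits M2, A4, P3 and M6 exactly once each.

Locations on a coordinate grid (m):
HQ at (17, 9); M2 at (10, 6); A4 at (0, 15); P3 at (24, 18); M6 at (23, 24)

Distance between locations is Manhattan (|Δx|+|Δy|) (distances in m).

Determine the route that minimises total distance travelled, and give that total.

Minimum total distance: 84 m.

With 4 stops there are 4!/2 = 12 distinct round trips (a route and its reverse cost the same).
HQ - M2 - A4 - P3 - M6 - HQ: 10+19+27+7+21 = 84
HQ - M2 - A4 - M6 - P3 - HQ: 10+19+32+7+16 = 84
HQ - M2 - P3 - A4 - M6 - HQ: 10+26+27+32+21 = 116
HQ - M2 - P3 - M6 - A4 - HQ: 10+26+7+32+23 = 98
HQ - M2 - M6 - A4 - P3 - HQ: 10+31+32+27+16 = 116
HQ - M2 - M6 - P3 - A4 - HQ: 10+31+7+27+23 = 98
HQ - A4 - M2 - P3 - M6 - HQ: 23+19+26+7+21 = 96
HQ - A4 - M2 - M6 - P3 - HQ: 23+19+31+7+16 = 96
HQ - A4 - P3 - M2 - M6 - HQ: 23+27+26+31+21 = 128
HQ - A4 - M6 - M2 - P3 - HQ: 23+32+31+26+16 = 128
HQ - P3 - M2 - A4 - M6 - HQ: 16+26+19+32+21 = 114
HQ - P3 - A4 - M2 - M6 - HQ: 16+27+19+31+21 = 114
The minimum is 84.
One optimal route: HQ → M2 → A4 → P3 → M6 → HQ (or its reverse).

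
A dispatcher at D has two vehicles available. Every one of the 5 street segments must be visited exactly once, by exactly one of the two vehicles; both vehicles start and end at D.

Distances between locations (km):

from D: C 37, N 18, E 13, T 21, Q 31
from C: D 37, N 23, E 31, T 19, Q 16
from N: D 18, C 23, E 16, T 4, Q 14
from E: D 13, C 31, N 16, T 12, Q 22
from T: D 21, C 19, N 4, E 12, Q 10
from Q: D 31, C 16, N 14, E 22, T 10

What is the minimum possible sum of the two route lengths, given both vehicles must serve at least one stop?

Minimum combined distance: 111 km.

Try each way of splitting the stops between the two vehicles (each non-empty) and, for each split, find the best tour for each vehicle:
  {C} + {N, E, T, Q}: 74 + 67 = 141
  {N} + {C, E, T, Q}: 36 + 88 = 124
  {C, N} + {E, T, Q}: 78 + 66 = 144
  {E} + {C, N, T, Q}: 26 + 85 = 111
  {C, E} + {N, T, Q}: 81 + 63 = 144
  {N, E} + {C, T, Q}: 47 + 84 = 131
  … (15 splits in total)
Best: vehicle 1 D → E → D = 26; vehicle 2 D → C → Q → T → N → D = 85; combined 111.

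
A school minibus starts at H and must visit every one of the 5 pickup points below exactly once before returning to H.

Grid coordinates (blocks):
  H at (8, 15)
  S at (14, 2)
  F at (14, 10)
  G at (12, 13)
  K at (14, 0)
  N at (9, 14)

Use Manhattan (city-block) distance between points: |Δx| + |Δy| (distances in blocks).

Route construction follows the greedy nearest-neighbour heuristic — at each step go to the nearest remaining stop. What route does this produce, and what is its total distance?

At H the remaining stops are N 2, G 6, F 11, S 19, K 21; go to N.
At N the remaining stops are G 4, F 9, S 17, K 19; go to G.
At G the remaining stops are F 5, S 13, K 15; go to F.
At F the remaining stops are S 8, K 10; go to S.
At S the remaining stops are K 2; go to K.
Return K→H: 21.
Total = 2 + 4 + 5 + 8 + 2 + 21 = 42.

42 blocks along H → N → G → F → S → K → H.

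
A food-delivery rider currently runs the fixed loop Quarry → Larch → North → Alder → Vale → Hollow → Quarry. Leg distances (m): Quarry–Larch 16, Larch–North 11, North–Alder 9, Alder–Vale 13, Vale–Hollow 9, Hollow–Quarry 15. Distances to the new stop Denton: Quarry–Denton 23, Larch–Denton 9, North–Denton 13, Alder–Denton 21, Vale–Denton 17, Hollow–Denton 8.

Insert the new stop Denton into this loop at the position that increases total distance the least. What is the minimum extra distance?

Insertion cost between consecutive stops i–j is d(i,Denton) + d(Denton,j) − d(i,j):
  between Quarry and Larch: 23 + 9 − 16 = 16
  between Larch and North: 9 + 13 − 11 = 11
  between North and Alder: 13 + 21 − 9 = 25
  between Alder and Vale: 21 + 17 − 13 = 25
  between Vale and Hollow: 17 + 8 − 9 = 16
  between Hollow and Quarry: 8 + 23 − 15 = 16
Cheapest insertion is between Larch and North, adding 11.
New total = 73 + 11 = 84.

Minimum extra distance: 11 m, inserting Denton between Larch and North.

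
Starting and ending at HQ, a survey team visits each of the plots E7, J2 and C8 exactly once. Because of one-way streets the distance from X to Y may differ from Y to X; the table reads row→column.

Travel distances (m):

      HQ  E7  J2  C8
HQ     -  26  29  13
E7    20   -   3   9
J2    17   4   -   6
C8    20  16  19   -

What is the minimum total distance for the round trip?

HQ-E7-J2-C8-HQ: 26+3+6+20 = 55
HQ-E7-C8-J2-HQ: 26+9+19+17 = 71
HQ-J2-E7-C8-HQ: 29+4+9+20 = 62
HQ-J2-C8-E7-HQ: 29+6+16+20 = 71
HQ-C8-E7-J2-HQ: 13+16+3+17 = 49
HQ-C8-J2-E7-HQ: 13+19+4+20 = 56
The minimum is 49.
One optimal route: HQ → C8 → E7 → J2 → HQ.

Shortest round trip = 49 m.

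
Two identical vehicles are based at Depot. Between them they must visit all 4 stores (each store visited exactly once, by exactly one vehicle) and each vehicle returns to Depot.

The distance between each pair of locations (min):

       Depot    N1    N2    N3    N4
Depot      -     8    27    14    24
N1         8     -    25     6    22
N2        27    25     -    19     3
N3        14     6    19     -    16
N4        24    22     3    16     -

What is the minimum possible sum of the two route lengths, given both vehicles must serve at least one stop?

There are 2^3 − 1 = 7 ways to divide the 4 stops into two non-empty groups. For each, the best each vehicle can do is its own shortest tour through its group:
  {N1} + {N2, N3, N4}: 16 + 60 = 76
  {N2} + {N1, N3, N4}: 54 + 54 = 108
  {N1, N2} + {N3, N4}: 60 + 54 = 114
  {N3} + {N1, N2, N4}: 28 + 60 = 88
  {N1, N3} + {N2, N4}: 28 + 54 = 82
  {N2, N3} + {N1, N4}: 60 + 54 = 114
  … (7 splits in total)
Best: vehicle 1 Depot → N1 → Depot = 16; vehicle 2 Depot → N2 → N4 → N3 → Depot = 60; combined 76.

Minimum combined distance: 76 min.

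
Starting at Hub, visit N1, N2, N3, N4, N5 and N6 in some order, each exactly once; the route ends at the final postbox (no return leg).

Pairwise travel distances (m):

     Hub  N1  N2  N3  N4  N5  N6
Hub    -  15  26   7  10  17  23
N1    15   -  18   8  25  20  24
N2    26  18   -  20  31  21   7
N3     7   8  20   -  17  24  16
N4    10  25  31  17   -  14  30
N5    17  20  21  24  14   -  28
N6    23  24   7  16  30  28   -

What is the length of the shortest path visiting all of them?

There are 6! = 720 possible orderings.
Hub - N1 - N2 - N3 - N4 - N5 - N6: 15+18+20+17+14+28 = 112
Hub - N1 - N2 - N3 - N4 - N6 - N5: 15+18+20+17+30+28 = 128
Hub - N1 - N2 - N3 - N5 - N4 - N6: 15+18+20+24+14+30 = 121
Hub - N1 - N2 - N3 - N5 - N6 - N4: 15+18+20+24+28+30 = 135
Hub - N1 - N2 - N3 - N6 - N4 - N5: 15+18+20+16+30+14 = 113
Hub - N1 - N2 - N3 - N6 - N5 - N4: 15+18+20+16+28+14 = 111
Hub - N1 - N2 - N4 - N3 - N5 - N6: 15+18+31+17+24+28 = 133
Hub - N1 - N2 - N4 - N3 - N6 - N5: 15+18+31+17+16+28 = 125
… (712 more)
Hub - N4 - N5 - N1 - N3 - N6 - N2: 10+14+20+8+16+7 = 75  ← best
The minimum is 75.
One shortest path: Hub → N4 → N5 → N1 → N3 → N6 → N2.

Shortest open route: 75 m.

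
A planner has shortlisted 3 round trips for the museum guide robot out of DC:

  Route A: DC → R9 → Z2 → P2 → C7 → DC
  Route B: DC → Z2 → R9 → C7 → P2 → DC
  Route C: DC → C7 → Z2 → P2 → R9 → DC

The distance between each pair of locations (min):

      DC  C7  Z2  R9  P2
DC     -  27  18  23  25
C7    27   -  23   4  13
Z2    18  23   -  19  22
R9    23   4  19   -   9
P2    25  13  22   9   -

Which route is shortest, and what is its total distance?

Route A: 23 + 19 + 22 + 13 + 27 = 104
Route B: 18 + 19 + 4 + 13 + 25 = 79
Route C: 27 + 23 + 22 + 9 + 23 = 104

79 min — Route B is the shortest.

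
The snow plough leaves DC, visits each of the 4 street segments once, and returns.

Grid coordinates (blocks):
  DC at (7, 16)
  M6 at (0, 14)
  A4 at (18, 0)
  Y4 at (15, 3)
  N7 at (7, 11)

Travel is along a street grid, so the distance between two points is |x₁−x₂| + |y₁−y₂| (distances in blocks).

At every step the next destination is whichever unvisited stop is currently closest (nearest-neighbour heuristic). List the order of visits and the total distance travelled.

At DC the remaining stops are N7 5, M6 9, Y4 21, A4 27; go to N7.
At N7 the remaining stops are M6 10, Y4 16, A4 22; go to M6.
At M6 the remaining stops are Y4 26, A4 32; go to Y4.
At Y4 the remaining stops are A4 6; go to A4.
Return A4→DC: 27.
Total = 5 + 10 + 26 + 6 + 27 = 74.

Total distance 74 blocks via the nearest-neighbour route DC → N7 → M6 → Y4 → A4 → DC.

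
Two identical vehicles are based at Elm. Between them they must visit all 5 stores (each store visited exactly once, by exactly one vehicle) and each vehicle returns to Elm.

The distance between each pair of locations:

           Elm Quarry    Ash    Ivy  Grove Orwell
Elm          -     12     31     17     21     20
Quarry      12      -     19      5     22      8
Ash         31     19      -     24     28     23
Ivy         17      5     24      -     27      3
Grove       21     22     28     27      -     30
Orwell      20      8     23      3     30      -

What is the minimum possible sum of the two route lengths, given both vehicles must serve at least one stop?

116 — the smallest possible combined total.

There are 2^4 − 1 = 15 ways to divide the 5 stops into two non-empty groups. For each, the best each vehicle can do is its own shortest tour through its group:
  {Quarry} + {Ash, Ivy, Grove, Orwell}: 24 + 92 = 116
  {Ash} + {Quarry, Ivy, Grove, Orwell}: 62 + 71 = 133
  {Quarry, Ash} + {Ivy, Grove, Orwell}: 62 + 71 = 133
  {Ivy} + {Quarry, Ash, Grove, Orwell}: 34 + 92 = 126
  {Quarry, Ivy} + {Ash, Grove, Orwell}: 34 + 92 = 126
  {Ash, Ivy} + {Quarry, Grove, Orwell}: 72 + 71 = 143
  … (15 splits in total)
Best: vehicle 1 Elm → Quarry → Elm = 24; vehicle 2 Elm → Ivy → Orwell → Ash → Grove → Elm = 92; combined 116.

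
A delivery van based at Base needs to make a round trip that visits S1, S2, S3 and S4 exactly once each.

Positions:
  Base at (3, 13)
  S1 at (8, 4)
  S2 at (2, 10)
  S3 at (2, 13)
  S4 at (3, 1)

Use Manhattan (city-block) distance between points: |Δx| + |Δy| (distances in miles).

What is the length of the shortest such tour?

There are 12 distinct closed tours to check (reversals are equivalent).
Base → S1 → S2 → S3 → S4 → Base: 14+12+3+13+12 = 54
Base → S1 → S2 → S4 → S3 → Base: 14+12+10+13+1 = 50
Base → S1 → S3 → S2 → S4 → Base: 14+15+3+10+12 = 54
Base → S1 → S3 → S4 → S2 → Base: 14+15+13+10+4 = 56
Base → S1 → S4 → S2 → S3 → Base: 14+8+10+3+1 = 36
Base → S1 → S4 → S3 → S2 → Base: 14+8+13+3+4 = 42
Base → S2 → S1 → S3 → S4 → Base: 4+12+15+13+12 = 56
Base → S2 → S1 → S4 → S3 → Base: 4+12+8+13+1 = 38
Base → S2 → S3 → S1 → S4 → Base: 4+3+15+8+12 = 42
Base → S2 → S4 → S1 → S3 → Base: 4+10+8+15+1 = 38
Base → S3 → S1 → S2 → S4 → Base: 1+15+12+10+12 = 50
Base → S3 → S2 → S1 → S4 → Base: 1+3+12+8+12 = 36
The minimum is 36.
One optimal route: Base → S1 → S4 → S2 → S3 → Base (or its reverse).

Shortest round trip = 36 miles.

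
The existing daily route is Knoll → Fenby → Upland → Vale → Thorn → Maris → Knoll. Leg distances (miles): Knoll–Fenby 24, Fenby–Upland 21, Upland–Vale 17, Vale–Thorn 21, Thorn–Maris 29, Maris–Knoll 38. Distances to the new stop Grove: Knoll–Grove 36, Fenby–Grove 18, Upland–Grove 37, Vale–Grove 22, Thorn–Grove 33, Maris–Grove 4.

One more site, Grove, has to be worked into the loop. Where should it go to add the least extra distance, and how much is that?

+2 miles — insert Grove between Maris and Knoll.

Insertion cost between consecutive stops i–j is d(i,Grove) + d(Grove,j) − d(i,j):
  between Knoll and Fenby: 36 + 18 − 24 = 30
  between Fenby and Upland: 18 + 37 − 21 = 34
  between Upland and Vale: 37 + 22 − 17 = 42
  between Vale and Thorn: 22 + 33 − 21 = 34
  between Thorn and Maris: 33 + 4 − 29 = 8
  between Maris and Knoll: 4 + 36 − 38 = 2
Cheapest insertion is between Maris and Knoll, adding 2.
New total = 150 + 2 = 152.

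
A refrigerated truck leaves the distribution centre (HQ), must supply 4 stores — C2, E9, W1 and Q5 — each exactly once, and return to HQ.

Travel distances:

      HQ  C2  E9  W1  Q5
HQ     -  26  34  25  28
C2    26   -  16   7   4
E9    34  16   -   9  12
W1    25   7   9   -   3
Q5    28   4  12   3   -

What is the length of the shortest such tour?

76 — the shortest possible round trip.

With 4 stops there are 4!/2 = 12 distinct round trips (a route and its reverse cost the same).
HQ→C2→E9→W1→Q5→HQ: 26+16+9+3+28 = 82
HQ→C2→E9→Q5→W1→HQ: 26+16+12+3+25 = 82
HQ→C2→W1→E9→Q5→HQ: 26+7+9+12+28 = 82
HQ→C2→W1→Q5→E9→HQ: 26+7+3+12+34 = 82
HQ→C2→Q5→E9→W1→HQ: 26+4+12+9+25 = 76
HQ→C2→Q5→W1→E9→HQ: 26+4+3+9+34 = 76
HQ→E9→C2→W1→Q5→HQ: 34+16+7+3+28 = 88
HQ→E9→C2→Q5→W1→HQ: 34+16+4+3+25 = 82
HQ→E9→W1→C2→Q5→HQ: 34+9+7+4+28 = 82
HQ→E9→Q5→C2→W1→HQ: 34+12+4+7+25 = 82
HQ→W1→C2→E9→Q5→HQ: 25+7+16+12+28 = 88
HQ→W1→E9→C2→Q5→HQ: 25+9+16+4+28 = 82
The minimum is 76.
One optimal route: HQ → C2 → Q5 → E9 → W1 → HQ (or its reverse).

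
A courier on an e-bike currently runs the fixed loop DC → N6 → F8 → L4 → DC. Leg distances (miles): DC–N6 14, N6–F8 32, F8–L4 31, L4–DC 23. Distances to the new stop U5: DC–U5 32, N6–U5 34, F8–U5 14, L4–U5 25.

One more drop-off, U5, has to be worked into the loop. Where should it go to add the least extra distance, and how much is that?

Insertion cost between consecutive stops i–j is d(i,U5) + d(U5,j) − d(i,j):
  between DC and N6: 32 + 34 − 14 = 52
  between N6 and F8: 34 + 14 − 32 = 16
  between F8 and L4: 14 + 25 − 31 = 8
  between L4 and DC: 25 + 32 − 23 = 34
Cheapest insertion is between F8 and L4, adding 8.
New total = 100 + 8 = 108.

Adding 8 miles by placing U5 on the F8–L4 leg.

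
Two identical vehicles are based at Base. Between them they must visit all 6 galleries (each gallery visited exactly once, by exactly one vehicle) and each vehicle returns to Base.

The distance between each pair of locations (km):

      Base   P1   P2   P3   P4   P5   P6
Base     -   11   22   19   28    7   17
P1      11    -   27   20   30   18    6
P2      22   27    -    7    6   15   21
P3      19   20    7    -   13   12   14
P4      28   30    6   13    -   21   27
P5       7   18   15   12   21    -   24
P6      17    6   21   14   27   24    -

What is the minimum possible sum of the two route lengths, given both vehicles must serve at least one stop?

86 km — the smallest possible combined total.

There are 2^5 − 1 = 31 ways to divide the 6 stops into two non-empty groups. For each, the best each vehicle can do is its own shortest tour through its group:
  {P1} + {P2, P3, P4, P5, P6}: 22 + 72 = 94
  {P2} + {P1, P3, P4, P5, P6}: 44 + 72 = 116
  {P1, P2} + {P3, P4, P5, P6}: 60 + 72 = 132
  {P3} + {P1, P2, P4, P5, P6}: 38 + 72 = 110
  {P1, P3} + {P2, P4, P5, P6}: 50 + 72 = 122
  {P2, P3} + {P1, P4, P5, P6}: 48 + 72 = 120
  … (31 splits in total)
  {P5} + {P1, P2, P3, P4, P6}: 14 + 72 = 86  ← best
Best: vehicle 1 Base → P5 → Base = 14; vehicle 2 Base → P1 → P6 → P3 → P2 → P4 → Base = 72; combined 86.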